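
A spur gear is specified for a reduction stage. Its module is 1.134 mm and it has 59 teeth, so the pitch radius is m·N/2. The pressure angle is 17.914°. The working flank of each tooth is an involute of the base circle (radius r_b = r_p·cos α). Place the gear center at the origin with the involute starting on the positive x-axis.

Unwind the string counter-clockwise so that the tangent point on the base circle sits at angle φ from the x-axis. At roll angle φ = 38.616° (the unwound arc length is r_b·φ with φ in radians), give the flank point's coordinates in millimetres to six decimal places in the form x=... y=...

x=38.260224 y=3.103188

pitch radius r_p = m·N/2 = 1.134·59/2 = 33.453000
base radius r_b = r_p·cos α = 33.453000·cos 17.914° = 31.831174
roll angle φ = 38.616° = 0.67397634 rad
x = r_b·(cos φ + φ·sin φ) = 31.831174·(0.78134622 + 0.67397634·0.62409781) = 38.260224
y = r_b·(sin φ − φ·cos φ) = 31.831174·(0.62409781 − 0.67397634·0.78134622) = 3.103188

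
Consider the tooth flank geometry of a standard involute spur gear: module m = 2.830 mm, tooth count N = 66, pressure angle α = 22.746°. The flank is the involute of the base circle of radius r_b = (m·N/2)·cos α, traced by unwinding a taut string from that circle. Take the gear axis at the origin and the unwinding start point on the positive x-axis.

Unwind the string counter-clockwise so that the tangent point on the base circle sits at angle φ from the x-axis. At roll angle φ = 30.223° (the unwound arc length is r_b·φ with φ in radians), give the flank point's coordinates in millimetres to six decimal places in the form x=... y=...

x=97.288414 y=4.097601

pitch radius r_p = m·N/2 = 2.830·66/2 = 93.390000
base radius r_b = r_p·cos α = 93.390000·cos 22.746° = 86.126870
roll angle φ = 30.223° = 0.52749086 rad
x = r_b·(cos φ + φ·sin φ) = 86.126870·(0.86407281 + 0.52749086·0.50336685) = 97.288414
y = r_b·(sin φ − φ·cos φ) = 86.126870·(0.50336685 − 0.52749086·0.86407281) = 4.097601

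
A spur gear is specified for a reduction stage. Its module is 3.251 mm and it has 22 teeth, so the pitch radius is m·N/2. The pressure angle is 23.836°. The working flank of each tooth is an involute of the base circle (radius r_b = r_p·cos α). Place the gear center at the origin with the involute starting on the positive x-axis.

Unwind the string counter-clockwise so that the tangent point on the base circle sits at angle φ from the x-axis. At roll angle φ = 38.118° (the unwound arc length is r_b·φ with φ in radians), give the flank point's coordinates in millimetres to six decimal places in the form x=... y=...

pitch radius r_p = m·N/2 = 3.251·22/2 = 35.761000
base radius r_b = r_p·cos α = 35.761000·cos 23.836° = 32.710799
roll angle φ = 38.118° = 0.66528460 rad
x = r_b·(cos φ + φ·sin φ) = 32.710799·(0.78674114 + 0.66528460·0.61728307) = 39.168240
y = r_b·(sin φ − φ·cos φ) = 32.710799·(0.61728307 − 0.66528460·0.78674114) = 3.070769

x=39.168240 y=3.070769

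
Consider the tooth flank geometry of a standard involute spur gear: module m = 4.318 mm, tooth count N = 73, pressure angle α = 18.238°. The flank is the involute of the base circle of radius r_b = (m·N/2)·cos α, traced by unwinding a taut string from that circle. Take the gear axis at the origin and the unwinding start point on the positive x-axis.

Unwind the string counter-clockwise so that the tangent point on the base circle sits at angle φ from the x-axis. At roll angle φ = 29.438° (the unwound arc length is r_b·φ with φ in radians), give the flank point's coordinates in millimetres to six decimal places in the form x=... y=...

x=168.162201 y=6.590512

pitch radius r_p = m·N/2 = 4.318·73/2 = 157.607000
base radius r_b = r_p·cos α = 157.607000·cos 18.238° = 149.689564
roll angle φ = 29.438° = 0.51379003 rad
x = r_b·(cos φ + φ·sin φ) = 149.689564·(0.87088804 + 0.51379003·0.49148146) = 168.162201
y = r_b·(sin φ − φ·cos φ) = 149.689564·(0.49148146 − 0.51379003·0.87088804) = 6.590512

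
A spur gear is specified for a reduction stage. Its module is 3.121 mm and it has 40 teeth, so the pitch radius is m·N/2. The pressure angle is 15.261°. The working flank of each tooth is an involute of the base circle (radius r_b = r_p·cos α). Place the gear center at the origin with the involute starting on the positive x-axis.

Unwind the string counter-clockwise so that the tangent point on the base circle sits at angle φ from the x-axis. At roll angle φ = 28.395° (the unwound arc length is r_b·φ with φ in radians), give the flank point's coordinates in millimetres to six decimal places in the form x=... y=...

x=67.166012 y=2.383773

pitch radius r_p = m·N/2 = 3.121·40/2 = 62.420000
base radius r_b = r_p·cos α = 62.420000·cos 15.261° = 60.218872
roll angle φ = 28.395° = 0.49558624 rad
x = r_b·(cos φ + φ·sin φ) = 60.218872·(0.87969008 + 0.49558624·0.47554744) = 67.166012
y = r_b·(sin φ − φ·cos φ) = 60.218872·(0.47554744 − 0.49558624·0.87969008) = 2.383773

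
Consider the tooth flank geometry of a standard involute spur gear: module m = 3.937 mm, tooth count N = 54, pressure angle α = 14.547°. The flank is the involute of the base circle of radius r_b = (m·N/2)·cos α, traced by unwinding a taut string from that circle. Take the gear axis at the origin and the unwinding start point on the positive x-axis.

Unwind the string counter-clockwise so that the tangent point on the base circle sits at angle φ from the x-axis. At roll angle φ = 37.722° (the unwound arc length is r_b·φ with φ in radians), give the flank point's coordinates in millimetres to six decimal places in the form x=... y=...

x=122.831750 y=9.369807

pitch radius r_p = m·N/2 = 3.937·54/2 = 106.299000
base radius r_b = r_p·cos α = 106.299000·cos 14.547° = 102.891259
roll angle φ = 37.722° = 0.65837310 rad
x = r_b·(cos φ + φ·sin φ) = 102.891259·(0.79098867 + 0.65837310·0.61183080) = 122.831750
y = r_b·(sin φ − φ·cos φ) = 102.891259·(0.61183080 − 0.65837310·0.79098867) = 9.369807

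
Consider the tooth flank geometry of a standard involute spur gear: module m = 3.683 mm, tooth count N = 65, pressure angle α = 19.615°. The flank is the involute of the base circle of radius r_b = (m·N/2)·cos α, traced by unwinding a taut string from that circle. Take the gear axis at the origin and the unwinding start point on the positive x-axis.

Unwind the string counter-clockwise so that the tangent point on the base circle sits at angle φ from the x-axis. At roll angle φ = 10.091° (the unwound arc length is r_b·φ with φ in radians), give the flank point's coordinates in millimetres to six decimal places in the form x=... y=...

x=114.486568 y=0.204686

pitch radius r_p = m·N/2 = 3.683·65/2 = 119.697500
base radius r_b = r_p·cos α = 119.697500·cos 19.615° = 112.751406
roll angle φ = 10.091° = 0.17612117 rad
x = r_b·(cos φ + φ·sin φ) = 112.751406·(0.98453071 + 0.17612117·0.17521208) = 114.486568
y = r_b·(sin φ − φ·cos φ) = 112.751406·(0.17521208 − 0.17612117·0.98453071) = 0.204686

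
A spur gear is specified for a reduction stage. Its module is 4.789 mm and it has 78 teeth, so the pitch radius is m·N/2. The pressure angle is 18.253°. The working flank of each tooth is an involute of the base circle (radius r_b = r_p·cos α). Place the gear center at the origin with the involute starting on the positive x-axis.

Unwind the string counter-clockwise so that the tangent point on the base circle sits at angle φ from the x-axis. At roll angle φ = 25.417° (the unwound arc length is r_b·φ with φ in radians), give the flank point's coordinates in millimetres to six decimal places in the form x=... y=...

pitch radius r_p = m·N/2 = 4.789·78/2 = 186.771000
base radius r_b = r_p·cos α = 186.771000·cos 18.253° = 177.373193
roll angle φ = 25.417° = 0.44361034 rad
x = r_b·(cos φ + φ·sin φ) = 177.373193·(0.90320799 + 0.44361034·0.42920314) = 193.976554
y = r_b·(sin φ − φ·cos φ) = 177.373193·(0.42920314 − 0.44361034·0.90320799) = 5.060589

x=193.976554 y=5.060589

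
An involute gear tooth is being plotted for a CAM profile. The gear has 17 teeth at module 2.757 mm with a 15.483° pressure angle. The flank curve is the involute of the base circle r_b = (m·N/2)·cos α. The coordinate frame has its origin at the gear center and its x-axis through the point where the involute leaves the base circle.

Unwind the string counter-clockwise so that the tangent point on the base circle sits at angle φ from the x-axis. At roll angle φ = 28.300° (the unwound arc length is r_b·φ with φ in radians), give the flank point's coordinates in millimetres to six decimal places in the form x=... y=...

x=25.173156 y=0.885196

pitch radius r_p = m·N/2 = 2.757·17/2 = 23.434500
base radius r_b = r_p·cos α = 23.434500·cos 15.483° = 22.584055
roll angle φ = 28.300° = 0.49392818 rad
x = r_b·(cos φ + φ·sin φ) = 22.584055·(0.88047735 + 0.49392818·0.47408821) = 25.173156
y = r_b·(sin φ − φ·cos φ) = 22.584055·(0.47408821 − 0.49392818·0.88047735) = 0.885196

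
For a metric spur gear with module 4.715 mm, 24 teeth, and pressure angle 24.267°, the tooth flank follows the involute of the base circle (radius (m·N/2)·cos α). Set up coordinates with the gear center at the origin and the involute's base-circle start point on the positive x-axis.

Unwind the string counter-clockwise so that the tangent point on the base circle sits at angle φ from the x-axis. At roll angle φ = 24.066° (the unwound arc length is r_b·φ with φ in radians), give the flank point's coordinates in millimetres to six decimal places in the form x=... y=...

pitch radius r_p = m·N/2 = 4.715·24/2 = 56.580000
base radius r_b = r_p·cos α = 56.580000·cos 24.267° = 51.580599
roll angle φ = 24.066° = 0.42003094 rad
x = r_b·(cos φ + φ·sin φ) = 51.580599·(0.91307632 + 0.42003094·0.40778870) = 55.931949
y = r_b·(sin φ − φ·cos φ) = 51.580599·(0.40778870 − 0.42003094·0.91307632) = 1.251778

x=55.931949 y=1.251778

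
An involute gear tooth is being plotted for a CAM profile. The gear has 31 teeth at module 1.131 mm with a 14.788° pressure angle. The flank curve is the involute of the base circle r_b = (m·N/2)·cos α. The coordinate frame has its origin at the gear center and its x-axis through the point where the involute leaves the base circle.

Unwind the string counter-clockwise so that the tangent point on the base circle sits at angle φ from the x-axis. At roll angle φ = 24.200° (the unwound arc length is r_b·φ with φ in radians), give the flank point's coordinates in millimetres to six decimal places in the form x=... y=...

x=18.394964 y=0.418172

pitch radius r_p = m·N/2 = 1.131·31/2 = 17.530500
base radius r_b = r_p·cos α = 17.530500·cos 14.788° = 16.949835
roll angle φ = 24.200° = 0.42236968 rad
x = r_b·(cos φ + φ·sin φ) = 16.949835·(0.91212012 + 0.42236968·0.40992303) = 18.394964
y = r_b·(sin φ − φ·cos φ) = 16.949835·(0.40992303 − 0.42236968·0.91212012) = 0.418172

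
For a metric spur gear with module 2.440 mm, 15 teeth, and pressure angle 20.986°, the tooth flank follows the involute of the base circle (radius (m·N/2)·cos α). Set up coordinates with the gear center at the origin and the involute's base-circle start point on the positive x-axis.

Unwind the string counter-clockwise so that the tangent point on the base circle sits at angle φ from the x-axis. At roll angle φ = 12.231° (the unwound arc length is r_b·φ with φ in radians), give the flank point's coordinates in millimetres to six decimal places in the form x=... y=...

pitch radius r_p = m·N/2 = 2.440·15/2 = 18.300000
base radius r_b = r_p·cos α = 18.300000·cos 20.986° = 17.086124
roll angle φ = 12.231° = 0.21347122 rad
x = r_b·(cos φ + φ·sin φ) = 17.086124·(0.97730141 + 0.21347122·0.21185360) = 17.471007
y = r_b·(sin φ − φ·cos φ) = 17.086124·(0.21185360 − 0.21347122·0.97730141) = 0.055152

x=17.471007 y=0.055152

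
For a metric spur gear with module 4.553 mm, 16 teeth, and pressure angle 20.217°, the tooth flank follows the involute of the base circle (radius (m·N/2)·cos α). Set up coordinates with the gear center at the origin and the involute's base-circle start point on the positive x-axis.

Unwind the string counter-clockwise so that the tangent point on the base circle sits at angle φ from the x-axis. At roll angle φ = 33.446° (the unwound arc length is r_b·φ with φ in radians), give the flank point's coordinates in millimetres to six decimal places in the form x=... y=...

pitch radius r_p = m·N/2 = 4.553·16/2 = 36.424000
base radius r_b = r_p·cos α = 36.424000·cos 20.217° = 34.179937
roll angle φ = 33.446° = 0.58374282 rad
x = r_b·(cos φ + φ·sin φ) = 34.179937·(0.83440564 + 0.58374282·0.55115082) = 39.516654
y = r_b·(sin φ − φ·cos φ) = 34.179937·(0.55115082 − 0.58374282·0.83440564) = 2.189995

x=39.516654 y=2.189995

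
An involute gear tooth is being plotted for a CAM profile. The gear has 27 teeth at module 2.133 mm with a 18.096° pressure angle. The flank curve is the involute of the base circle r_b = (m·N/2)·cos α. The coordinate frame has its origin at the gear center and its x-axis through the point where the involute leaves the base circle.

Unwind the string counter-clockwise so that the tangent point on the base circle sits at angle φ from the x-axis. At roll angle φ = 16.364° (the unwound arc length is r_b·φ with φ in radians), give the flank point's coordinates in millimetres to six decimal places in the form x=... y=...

x=28.464881 y=0.210827

pitch radius r_p = m·N/2 = 2.133·27/2 = 28.795500
base radius r_b = r_p·cos α = 28.795500·cos 18.096° = 27.371200
roll angle φ = 16.364° = 0.28560568 rad
x = r_b·(cos φ + φ·sin φ) = 27.371200·(0.95949119 + 0.28560568·0.28173865) = 28.464881
y = r_b·(sin φ − φ·cos φ) = 27.371200·(0.28173865 − 0.28560568·0.95949119) = 0.210827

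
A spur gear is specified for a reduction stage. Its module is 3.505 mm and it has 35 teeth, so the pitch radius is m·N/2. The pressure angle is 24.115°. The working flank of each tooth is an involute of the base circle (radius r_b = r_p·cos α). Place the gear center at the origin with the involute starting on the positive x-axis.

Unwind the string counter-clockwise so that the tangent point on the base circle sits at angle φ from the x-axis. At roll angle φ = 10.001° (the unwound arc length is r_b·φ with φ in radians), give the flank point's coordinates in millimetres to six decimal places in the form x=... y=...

x=56.830784 y=0.098943

pitch radius r_p = m·N/2 = 3.505·35/2 = 61.337500
base radius r_b = r_p·cos α = 61.337500·cos 24.115° = 55.984407
roll angle φ = 10.001° = 0.17455038 rad
x = r_b·(cos φ + φ·sin φ) = 55.984407·(0.98480472 + 0.17455038·0.17366537) = 56.830784
y = r_b·(sin φ − φ·cos φ) = 55.984407·(0.17366537 − 0.17455038·0.98480472) = 0.098943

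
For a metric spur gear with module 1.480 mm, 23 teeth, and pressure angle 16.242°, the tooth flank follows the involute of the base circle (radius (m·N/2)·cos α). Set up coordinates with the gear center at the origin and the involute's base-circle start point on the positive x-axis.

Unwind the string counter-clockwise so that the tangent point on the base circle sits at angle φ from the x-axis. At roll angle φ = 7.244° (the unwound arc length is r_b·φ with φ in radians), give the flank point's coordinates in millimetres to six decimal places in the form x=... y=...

pitch radius r_p = m·N/2 = 1.480·23/2 = 17.020000
base radius r_b = r_p·cos α = 17.020000·cos 16.242° = 16.340713
roll angle φ = 7.244° = 0.12643165 rad
x = r_b·(cos φ + φ·sin φ) = 16.340713·(0.99201816 + 0.12643165·0.12609509) = 16.470795
y = r_b·(sin φ − φ·cos φ) = 16.340713·(0.12609509 − 0.12643165·0.99201816) = 0.010991

x=16.470795 y=0.010991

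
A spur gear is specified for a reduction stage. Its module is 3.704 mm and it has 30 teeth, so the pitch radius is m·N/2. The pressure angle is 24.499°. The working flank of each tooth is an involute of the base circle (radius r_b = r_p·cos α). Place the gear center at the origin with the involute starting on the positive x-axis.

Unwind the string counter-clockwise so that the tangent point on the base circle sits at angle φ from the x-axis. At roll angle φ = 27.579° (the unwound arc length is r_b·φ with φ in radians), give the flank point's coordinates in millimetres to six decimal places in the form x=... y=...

pitch radius r_p = m·N/2 = 3.704·30/2 = 55.560000
base radius r_b = r_p·cos α = 55.560000·cos 24.499° = 50.557850
roll angle φ = 27.579° = 0.48134435 rad
x = r_b·(cos φ + φ·sin φ) = 50.557850·(0.88637333 + 0.48134435·0.46297119) = 56.079875
y = r_b·(sin φ − φ·cos φ) = 50.557850·(0.46297119 − 0.48134435·0.88637333) = 1.836281

x=56.079875 y=1.836281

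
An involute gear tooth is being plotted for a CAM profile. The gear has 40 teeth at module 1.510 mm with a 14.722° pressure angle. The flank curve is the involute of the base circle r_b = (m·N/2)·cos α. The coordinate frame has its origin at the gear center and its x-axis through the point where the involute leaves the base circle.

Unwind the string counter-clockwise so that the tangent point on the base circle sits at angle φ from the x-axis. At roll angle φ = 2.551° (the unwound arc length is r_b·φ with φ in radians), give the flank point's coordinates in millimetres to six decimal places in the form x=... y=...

pitch radius r_p = m·N/2 = 1.510·40/2 = 30.200000
base radius r_b = r_p·cos α = 30.200000·cos 14.722° = 29.208541
roll angle φ = 2.551° = 0.04452335 rad
x = r_b·(cos φ + φ·sin φ) = 29.208541·(0.99900900 + 0.04452335·0.04450864) = 29.237478
y = r_b·(sin φ − φ·cos φ) = 29.208541·(0.04450864 − 0.04452335·0.99900900) = 0.000859

x=29.237478 y=0.000859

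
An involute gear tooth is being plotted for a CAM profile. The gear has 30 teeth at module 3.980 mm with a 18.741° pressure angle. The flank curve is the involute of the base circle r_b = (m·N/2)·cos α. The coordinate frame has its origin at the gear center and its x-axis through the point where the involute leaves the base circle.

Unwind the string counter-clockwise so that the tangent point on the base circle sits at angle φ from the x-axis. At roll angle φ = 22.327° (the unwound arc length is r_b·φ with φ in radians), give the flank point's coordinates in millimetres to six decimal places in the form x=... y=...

x=60.665568 y=1.098268

pitch radius r_p = m·N/2 = 3.980·30/2 = 59.700000
base radius r_b = r_p·cos α = 59.700000·cos 18.741° = 56.534742
roll angle φ = 22.327° = 0.38967966 rad
x = r_b·(cos φ + φ·sin φ) = 56.534742·(0.92503080 + 0.38967966·0.37989211) = 60.665568
y = r_b·(sin φ − φ·cos φ) = 56.534742·(0.37989211 − 0.38967966·0.92503080) = 1.098268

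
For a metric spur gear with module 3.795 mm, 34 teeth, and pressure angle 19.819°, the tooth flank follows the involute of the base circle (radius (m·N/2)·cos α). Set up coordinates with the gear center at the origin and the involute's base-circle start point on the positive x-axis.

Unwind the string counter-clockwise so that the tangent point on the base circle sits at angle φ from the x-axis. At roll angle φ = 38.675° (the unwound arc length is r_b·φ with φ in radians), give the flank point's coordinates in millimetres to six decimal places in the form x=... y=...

x=72.985103 y=5.943288

pitch radius r_p = m·N/2 = 3.795·34/2 = 64.515000
base radius r_b = r_p·cos α = 64.515000·cos 19.819° = 60.693673
roll angle φ = 38.675° = 0.67500609 rad
x = r_b·(cos φ + φ·sin φ) = 60.693673·(0.78070315 + 0.67500609·0.62490207) = 72.985103
y = r_b·(sin φ − φ·cos φ) = 60.693673·(0.62490207 − 0.67500609·0.78070315) = 5.943288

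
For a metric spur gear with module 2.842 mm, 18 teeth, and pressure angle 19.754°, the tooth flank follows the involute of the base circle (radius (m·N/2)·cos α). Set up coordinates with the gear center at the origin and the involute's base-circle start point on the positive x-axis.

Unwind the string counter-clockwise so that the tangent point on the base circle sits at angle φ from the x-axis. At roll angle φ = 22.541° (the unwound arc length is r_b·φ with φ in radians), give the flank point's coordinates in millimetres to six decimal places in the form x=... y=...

x=25.864265 y=0.481083

pitch radius r_p = m·N/2 = 2.842·18/2 = 25.578000
base radius r_b = r_p·cos α = 25.578000·cos 19.754° = 24.072797
roll angle φ = 22.541° = 0.39341467 rad
x = r_b·(cos φ + φ·sin φ) = 24.072797·(0.92360545 + 0.39341467·0.38334445) = 25.864265
y = r_b·(sin φ − φ·cos φ) = 24.072797·(0.38334445 − 0.39341467·0.92360545) = 0.481083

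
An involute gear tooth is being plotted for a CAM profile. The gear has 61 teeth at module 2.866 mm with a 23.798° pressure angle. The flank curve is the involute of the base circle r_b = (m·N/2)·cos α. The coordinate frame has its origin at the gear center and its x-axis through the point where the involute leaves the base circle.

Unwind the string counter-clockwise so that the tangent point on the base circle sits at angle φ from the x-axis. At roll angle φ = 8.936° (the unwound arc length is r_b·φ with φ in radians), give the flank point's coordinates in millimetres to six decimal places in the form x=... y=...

x=80.947431 y=0.100895

pitch radius r_p = m·N/2 = 2.866·61/2 = 87.413000
base radius r_b = r_p·cos α = 87.413000·cos 23.798° = 79.980601
roll angle φ = 8.936° = 0.15596262 rad
x = r_b·(cos φ + φ·sin φ) = 79.980601·(0.98786246 + 0.15596262·0.15533111) = 80.947431
y = r_b·(sin φ − φ·cos φ) = 79.980601·(0.15533111 − 0.15596262·0.98786246) = 0.100895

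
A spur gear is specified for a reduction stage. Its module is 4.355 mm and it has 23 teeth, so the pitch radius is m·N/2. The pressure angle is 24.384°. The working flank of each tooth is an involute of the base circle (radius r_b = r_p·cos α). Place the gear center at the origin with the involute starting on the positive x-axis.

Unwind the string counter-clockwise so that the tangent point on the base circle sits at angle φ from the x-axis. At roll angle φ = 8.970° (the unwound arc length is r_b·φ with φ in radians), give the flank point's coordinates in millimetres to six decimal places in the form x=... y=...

x=46.170678 y=0.058201

pitch radius r_p = m·N/2 = 4.355·23/2 = 50.082500
base radius r_b = r_p·cos α = 50.082500·cos 24.384° = 45.615090
roll angle φ = 8.970° = 0.15655603 rad
x = r_b·(cos φ + φ·sin φ) = 45.615090·(0.98777011 + 0.15655603·0.15591729) = 46.170678
y = r_b·(sin φ − φ·cos φ) = 45.615090·(0.15591729 − 0.15655603·0.98777011) = 0.058201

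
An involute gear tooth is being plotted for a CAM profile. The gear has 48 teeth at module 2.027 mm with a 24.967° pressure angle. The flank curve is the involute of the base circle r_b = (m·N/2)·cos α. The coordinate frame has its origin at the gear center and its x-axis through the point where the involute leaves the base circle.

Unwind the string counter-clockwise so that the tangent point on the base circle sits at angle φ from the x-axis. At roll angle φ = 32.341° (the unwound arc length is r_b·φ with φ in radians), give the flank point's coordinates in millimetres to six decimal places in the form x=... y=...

x=50.577794 y=2.560517

pitch radius r_p = m·N/2 = 2.027·48/2 = 48.648000
base radius r_b = r_p·cos α = 48.648000·cos 24.967° = 44.101895
roll angle φ = 32.341° = 0.56445693 rad
x = r_b·(cos φ + φ·sin φ) = 44.101895·(0.84487924 + 0.56445693·0.53495707) = 50.577794
y = r_b·(sin φ − φ·cos φ) = 44.101895·(0.53495707 − 0.56445693·0.84487924) = 2.560517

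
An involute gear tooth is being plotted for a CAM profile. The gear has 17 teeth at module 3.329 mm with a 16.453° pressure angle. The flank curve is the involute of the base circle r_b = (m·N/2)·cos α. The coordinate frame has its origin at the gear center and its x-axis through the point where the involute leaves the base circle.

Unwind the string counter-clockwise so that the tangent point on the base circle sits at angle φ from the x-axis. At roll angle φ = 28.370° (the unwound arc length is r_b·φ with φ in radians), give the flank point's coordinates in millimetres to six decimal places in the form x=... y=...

pitch radius r_p = m·N/2 = 3.329·17/2 = 28.296500
base radius r_b = r_p·cos α = 28.296500·cos 16.453° = 27.137826
roll angle φ = 28.370° = 0.49514991 rad
x = r_b·(cos φ + φ·sin φ) = 27.137826·(0.87989749 + 0.49514991·0.47516356) = 30.263416
y = r_b·(sin φ − φ·cos φ) = 27.137826·(0.47516356 − 0.49514991·0.87989749) = 1.071466

x=30.263416 y=1.071466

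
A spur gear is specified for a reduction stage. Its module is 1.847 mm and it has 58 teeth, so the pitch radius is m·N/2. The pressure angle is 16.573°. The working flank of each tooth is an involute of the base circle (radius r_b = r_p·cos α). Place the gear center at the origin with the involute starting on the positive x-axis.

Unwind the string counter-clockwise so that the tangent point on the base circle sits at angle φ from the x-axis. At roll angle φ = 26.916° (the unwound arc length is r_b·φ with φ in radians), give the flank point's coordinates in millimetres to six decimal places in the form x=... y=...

pitch radius r_p = m·N/2 = 1.847·58/2 = 53.563000
base radius r_b = r_p·cos α = 53.563000·cos 16.573° = 51.337837
roll angle φ = 26.916° = 0.46977282 rad
x = r_b·(cos φ + φ·sin φ) = 51.337837·(0.89167115 + 0.46977282·0.45268373) = 56.693897
y = r_b·(sin φ − φ·cos φ) = 51.337837·(0.45268373 − 0.46977282·0.89167115) = 1.735263

x=56.693897 y=1.735263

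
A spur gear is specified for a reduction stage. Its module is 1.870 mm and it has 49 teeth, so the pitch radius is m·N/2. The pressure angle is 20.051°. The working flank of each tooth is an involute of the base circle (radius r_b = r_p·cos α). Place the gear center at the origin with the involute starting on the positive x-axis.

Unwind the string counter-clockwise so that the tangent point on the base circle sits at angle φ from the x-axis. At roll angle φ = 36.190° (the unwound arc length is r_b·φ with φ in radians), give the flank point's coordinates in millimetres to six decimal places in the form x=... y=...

pitch radius r_p = m·N/2 = 1.870·49/2 = 45.815000
base radius r_b = r_p·cos α = 45.815000·cos 20.051° = 43.038053
roll angle φ = 36.190° = 0.63163466 rad
x = r_b·(cos φ + φ·sin φ) = 43.038053·(0.80706338 + 0.63163466·0.59046482) = 50.785824
y = r_b·(sin φ − φ·cos φ) = 43.038053·(0.59046482 − 0.63163466·0.80706338) = 3.472982

x=50.785824 y=3.472982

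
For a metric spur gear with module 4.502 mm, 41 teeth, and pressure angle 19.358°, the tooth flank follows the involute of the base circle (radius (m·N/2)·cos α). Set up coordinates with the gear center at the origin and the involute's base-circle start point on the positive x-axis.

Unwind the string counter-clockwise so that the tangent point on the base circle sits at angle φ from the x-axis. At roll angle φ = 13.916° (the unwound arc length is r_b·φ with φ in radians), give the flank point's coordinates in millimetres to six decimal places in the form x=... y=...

x=89.603920 y=0.413405

pitch radius r_p = m·N/2 = 4.502·41/2 = 92.291000
base radius r_b = r_p·cos α = 92.291000·cos 19.358° = 87.073411
roll angle φ = 13.916° = 0.24288002 rad
x = r_b·(cos φ + φ·sin φ) = 87.073411·(0.97064936 + 0.24288002·0.24049911) = 89.603920
y = r_b·(sin φ − φ·cos φ) = 87.073411·(0.24049911 − 0.24288002·0.97064936) = 0.413405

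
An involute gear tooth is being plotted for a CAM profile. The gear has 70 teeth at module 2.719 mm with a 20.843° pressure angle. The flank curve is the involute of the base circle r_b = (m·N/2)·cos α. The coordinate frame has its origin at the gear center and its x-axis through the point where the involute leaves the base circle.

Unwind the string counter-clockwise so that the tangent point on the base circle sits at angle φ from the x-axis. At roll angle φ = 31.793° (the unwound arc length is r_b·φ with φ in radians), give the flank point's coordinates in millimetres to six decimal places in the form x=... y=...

pitch radius r_p = m·N/2 = 2.719·70/2 = 95.165000
base radius r_b = r_p·cos α = 95.165000·cos 20.843° = 88.937299
roll angle φ = 31.793° = 0.55489253 rad
x = r_b·(cos φ + φ·sin φ) = 88.937299·(0.84995707 + 0.55489253·0.52685196) = 101.593368
y = r_b·(sin φ − φ·cos φ) = 88.937299·(0.52685196 − 0.55489253·0.84995707) = 4.910862

x=101.593368 y=4.910862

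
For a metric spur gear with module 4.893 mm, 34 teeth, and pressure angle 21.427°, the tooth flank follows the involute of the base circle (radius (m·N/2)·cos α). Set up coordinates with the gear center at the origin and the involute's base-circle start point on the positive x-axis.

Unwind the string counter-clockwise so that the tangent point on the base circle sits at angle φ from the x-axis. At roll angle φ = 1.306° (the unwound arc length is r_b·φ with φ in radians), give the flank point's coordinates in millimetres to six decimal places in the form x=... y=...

pitch radius r_p = m·N/2 = 4.893·34/2 = 83.181000
base radius r_b = r_p·cos α = 83.181000·cos 21.427° = 77.431843
roll angle φ = 1.306° = 0.02279400 rad
x = r_b·(cos φ + φ·sin φ) = 77.431843·(0.99974023 + 0.02279400·0.02279203) = 77.451956
y = r_b·(sin φ − φ·cos φ) = 77.431843·(0.02279203 − 0.02279400·0.99974023) = 0.000306

x=77.451956 y=0.000306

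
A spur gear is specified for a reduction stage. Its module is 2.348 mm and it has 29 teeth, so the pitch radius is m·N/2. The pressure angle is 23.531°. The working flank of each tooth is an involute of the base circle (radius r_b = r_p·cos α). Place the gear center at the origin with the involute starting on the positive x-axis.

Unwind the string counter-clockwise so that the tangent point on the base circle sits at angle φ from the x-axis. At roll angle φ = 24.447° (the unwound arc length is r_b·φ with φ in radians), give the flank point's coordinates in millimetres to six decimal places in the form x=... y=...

x=33.928288 y=0.793637

pitch radius r_p = m·N/2 = 2.348·29/2 = 34.046000
base radius r_b = r_p·cos α = 34.046000·cos 23.531° = 31.214878
roll angle φ = 24.447° = 0.42668064 rad
x = r_b·(cos φ + φ·sin φ) = 31.214878·(0.91034448 + 0.42668064·0.41385133) = 33.928288
y = r_b·(sin φ − φ·cos φ) = 31.214878·(0.41385133 − 0.42668064·0.91034448) = 0.793637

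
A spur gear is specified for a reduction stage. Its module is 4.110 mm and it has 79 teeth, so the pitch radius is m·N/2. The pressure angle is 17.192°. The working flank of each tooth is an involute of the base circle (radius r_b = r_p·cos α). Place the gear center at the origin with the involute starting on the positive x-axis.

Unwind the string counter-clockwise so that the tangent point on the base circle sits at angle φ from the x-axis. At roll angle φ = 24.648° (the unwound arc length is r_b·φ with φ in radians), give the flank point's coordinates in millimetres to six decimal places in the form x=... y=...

pitch radius r_p = m·N/2 = 4.110·79/2 = 162.345000
base radius r_b = r_p·cos α = 162.345000·cos 17.192° = 155.091367
roll angle φ = 24.648° = 0.43018875 rad
x = r_b·(cos φ + φ·sin φ) = 155.091367·(0.90888705 + 0.43018875·0.41704237) = 168.785002
y = r_b·(sin φ − φ·cos φ) = 155.091367·(0.41704237 − 0.43018875·0.90888705) = 4.040034

x=168.785002 y=4.040034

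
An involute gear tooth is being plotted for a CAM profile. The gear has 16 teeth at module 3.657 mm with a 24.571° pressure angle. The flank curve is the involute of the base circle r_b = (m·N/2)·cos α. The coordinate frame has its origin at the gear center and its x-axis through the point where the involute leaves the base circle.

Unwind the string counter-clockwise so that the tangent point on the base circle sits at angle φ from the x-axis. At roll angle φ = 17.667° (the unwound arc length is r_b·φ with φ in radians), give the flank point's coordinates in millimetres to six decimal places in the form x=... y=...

pitch radius r_p = m·N/2 = 3.657·16/2 = 29.256000
base radius r_b = r_p·cos α = 29.256000·cos 24.571° = 26.606772
roll angle φ = 17.667° = 0.30834732 rad
x = r_b·(cos φ + φ·sin φ) = 26.606772·(0.95283643 + 0.30834732·0.30348432) = 27.841726
y = r_b·(sin φ − φ·cos φ) = 26.606772·(0.30348432 − 0.30834732·0.95283643) = 0.257547

x=27.841726 y=0.257547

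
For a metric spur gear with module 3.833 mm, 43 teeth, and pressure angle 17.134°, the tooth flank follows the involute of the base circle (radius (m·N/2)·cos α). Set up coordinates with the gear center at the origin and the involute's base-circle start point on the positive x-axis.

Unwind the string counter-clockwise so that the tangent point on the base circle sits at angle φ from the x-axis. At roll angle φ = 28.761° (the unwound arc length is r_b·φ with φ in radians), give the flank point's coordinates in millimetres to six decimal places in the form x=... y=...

pitch radius r_p = m·N/2 = 3.833·43/2 = 82.409500
base radius r_b = r_p·cos α = 82.409500·cos 17.134° = 78.752031
roll angle φ = 28.761° = 0.50197415 rad
x = r_b·(cos φ + φ·sin φ) = 78.752031·(0.87663440 + 0.50197415·0.48115708) = 88.057593
y = r_b·(sin φ − φ·cos φ) = 78.752031·(0.48115708 − 0.50197415·0.87663440) = 3.237439

x=88.057593 y=3.237439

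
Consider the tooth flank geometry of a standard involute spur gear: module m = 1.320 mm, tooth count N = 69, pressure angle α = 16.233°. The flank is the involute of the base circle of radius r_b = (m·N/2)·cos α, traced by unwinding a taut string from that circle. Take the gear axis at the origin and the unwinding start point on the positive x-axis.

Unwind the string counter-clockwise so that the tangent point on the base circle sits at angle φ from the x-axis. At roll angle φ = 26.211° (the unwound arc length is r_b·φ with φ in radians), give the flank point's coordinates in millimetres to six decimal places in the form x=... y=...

pitch radius r_p = m·N/2 = 1.320·69/2 = 45.540000
base radius r_b = r_p·cos α = 45.540000·cos 16.233° = 43.724449
roll angle φ = 26.211° = 0.45746825 rad
x = r_b·(cos φ + φ·sin φ) = 43.724449·(0.89717359 + 0.45746825·0.44167811) = 48.063109
y = r_b·(sin φ − φ·cos φ) = 43.724449·(0.44167811 − 0.45746825·0.89717359) = 1.366375

x=48.063109 y=1.366375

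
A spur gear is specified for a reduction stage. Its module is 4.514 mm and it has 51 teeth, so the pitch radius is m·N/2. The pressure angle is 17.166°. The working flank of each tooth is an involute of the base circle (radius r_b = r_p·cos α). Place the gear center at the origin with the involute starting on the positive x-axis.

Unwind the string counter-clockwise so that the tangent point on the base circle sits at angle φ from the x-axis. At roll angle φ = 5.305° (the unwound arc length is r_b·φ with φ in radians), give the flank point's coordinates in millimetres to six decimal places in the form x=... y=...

x=110.449815 y=0.029074

pitch radius r_p = m·N/2 = 4.514·51/2 = 115.107000
base radius r_b = r_p·cos α = 115.107000·cos 17.166° = 109.979406
roll angle φ = 5.305° = 0.09258972 rad
x = r_b·(cos φ + φ·sin φ) = 109.979406·(0.99571663 + 0.09258972·0.09245748) = 110.449815
y = r_b·(sin φ − φ·cos φ) = 109.979406·(0.09245748 − 0.09258972·0.99571663) = 0.029074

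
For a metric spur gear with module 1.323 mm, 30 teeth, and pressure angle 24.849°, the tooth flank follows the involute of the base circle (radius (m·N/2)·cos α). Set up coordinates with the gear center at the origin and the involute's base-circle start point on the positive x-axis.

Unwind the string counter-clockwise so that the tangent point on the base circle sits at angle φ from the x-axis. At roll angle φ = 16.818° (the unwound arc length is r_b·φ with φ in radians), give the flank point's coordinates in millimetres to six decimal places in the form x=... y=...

pitch radius r_p = m·N/2 = 1.323·30/2 = 19.845000
base radius r_b = r_p·cos α = 19.845000·cos 24.849° = 18.007719
roll angle φ = 16.818° = 0.29352947 rad
x = r_b·(cos φ + φ·sin φ) = 18.007719·(0.95722865 + 0.29352947·0.28933253) = 18.766857
y = r_b·(sin φ − φ·cos φ) = 18.007719·(0.28933253 − 0.29352947·0.95722865) = 0.150503

x=18.766857 y=0.150503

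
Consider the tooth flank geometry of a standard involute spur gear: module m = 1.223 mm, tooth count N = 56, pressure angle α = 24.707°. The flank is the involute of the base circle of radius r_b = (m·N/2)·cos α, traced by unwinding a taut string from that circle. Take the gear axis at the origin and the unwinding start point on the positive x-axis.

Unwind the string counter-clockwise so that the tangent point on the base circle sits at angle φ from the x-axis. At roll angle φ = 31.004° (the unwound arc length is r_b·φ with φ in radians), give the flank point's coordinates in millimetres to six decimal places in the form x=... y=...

x=35.335767 y=1.595448

pitch radius r_p = m·N/2 = 1.223·56/2 = 34.244000
base radius r_b = r_p·cos α = 34.244000·cos 24.707° = 31.109206
roll angle φ = 31.004° = 0.54112188 rad
x = r_b·(cos φ + φ·sin φ) = 31.109206·(0.85713134 + 0.54112188·0.51509792) = 35.335767
y = r_b·(sin φ − φ·cos φ) = 31.109206·(0.51509792 − 0.54112188·0.85713134) = 1.595448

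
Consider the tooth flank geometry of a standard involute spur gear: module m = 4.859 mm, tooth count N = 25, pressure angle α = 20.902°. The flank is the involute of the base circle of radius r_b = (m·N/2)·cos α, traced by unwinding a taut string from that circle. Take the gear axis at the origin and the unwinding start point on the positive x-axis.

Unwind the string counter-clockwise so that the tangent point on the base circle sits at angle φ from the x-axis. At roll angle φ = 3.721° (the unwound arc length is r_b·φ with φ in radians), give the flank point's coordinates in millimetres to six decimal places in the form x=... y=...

x=56.860018 y=0.005178

pitch radius r_p = m·N/2 = 4.859·25/2 = 60.737500
base radius r_b = r_p·cos α = 60.737500·cos 20.902° = 56.740488
roll angle φ = 3.721° = 0.06494370 rad
x = r_b·(cos φ + φ·sin φ) = 56.740488·(0.99789190 + 0.06494370·0.06489806) = 56.860018
y = r_b·(sin φ − φ·cos φ) = 56.740488·(0.06489806 − 0.06494370·0.99789190) = 0.005178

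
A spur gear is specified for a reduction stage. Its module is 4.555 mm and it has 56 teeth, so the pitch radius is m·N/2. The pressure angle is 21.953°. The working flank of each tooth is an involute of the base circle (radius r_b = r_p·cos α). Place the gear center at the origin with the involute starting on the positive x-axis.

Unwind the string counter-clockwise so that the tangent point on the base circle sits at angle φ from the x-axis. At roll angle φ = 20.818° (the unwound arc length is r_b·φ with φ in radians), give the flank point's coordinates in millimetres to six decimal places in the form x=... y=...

pitch radius r_p = m·N/2 = 4.555·56/2 = 127.540000
base radius r_b = r_p·cos α = 127.540000·cos 21.953° = 118.292181
roll angle φ = 20.818° = 0.36334264 rad
x = r_b·(cos φ + φ·sin φ) = 118.292181·(0.93471407 + 0.36334264·0.35540063) = 125.844696
y = r_b·(sin φ − φ·cos φ) = 118.292181·(0.35540063 − 0.36334264·0.93471407) = 1.866550

x=125.844696 y=1.866550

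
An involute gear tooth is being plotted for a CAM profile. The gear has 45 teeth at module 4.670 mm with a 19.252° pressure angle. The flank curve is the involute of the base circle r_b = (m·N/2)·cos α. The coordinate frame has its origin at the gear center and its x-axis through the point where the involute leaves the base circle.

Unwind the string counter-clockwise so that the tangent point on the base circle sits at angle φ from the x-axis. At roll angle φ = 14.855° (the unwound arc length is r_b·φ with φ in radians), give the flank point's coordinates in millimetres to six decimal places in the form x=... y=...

pitch radius r_p = m·N/2 = 4.670·45/2 = 105.075000
base radius r_b = r_p·cos α = 105.075000·cos 19.252° = 99.198945
roll angle φ = 14.855° = 0.25926866 rad
x = r_b·(cos φ + φ·sin φ) = 99.198945·(0.96657773 + 0.25926866·0.25637372) = 102.477212
y = r_b·(sin φ − φ·cos φ) = 99.198945·(0.25637372 − 0.25926866·0.96657773) = 0.572419

x=102.477212 y=0.572419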